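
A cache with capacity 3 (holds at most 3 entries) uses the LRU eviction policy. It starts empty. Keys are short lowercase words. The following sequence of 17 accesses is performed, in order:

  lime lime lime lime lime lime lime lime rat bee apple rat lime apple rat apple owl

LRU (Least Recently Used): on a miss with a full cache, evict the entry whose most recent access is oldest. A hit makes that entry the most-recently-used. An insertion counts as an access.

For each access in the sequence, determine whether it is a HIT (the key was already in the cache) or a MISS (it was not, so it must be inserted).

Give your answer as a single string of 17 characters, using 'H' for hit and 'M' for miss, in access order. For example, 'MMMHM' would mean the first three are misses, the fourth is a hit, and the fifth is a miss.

Answer: MHHHHHHHMMMHMHHHM

Derivation:
LRU simulation (capacity=3):
  1. access lime: MISS. Cache (LRU->MRU): [lime]
  2. access lime: HIT. Cache (LRU->MRU): [lime]
  3. access lime: HIT. Cache (LRU->MRU): [lime]
  4. access lime: HIT. Cache (LRU->MRU): [lime]
  5. access lime: HIT. Cache (LRU->MRU): [lime]
  6. access lime: HIT. Cache (LRU->MRU): [lime]
  7. access lime: HIT. Cache (LRU->MRU): [lime]
  8. access lime: HIT. Cache (LRU->MRU): [lime]
  9. access rat: MISS. Cache (LRU->MRU): [lime rat]
  10. access bee: MISS. Cache (LRU->MRU): [lime rat bee]
  11. access apple: MISS, evict lime. Cache (LRU->MRU): [rat bee apple]
  12. access rat: HIT. Cache (LRU->MRU): [bee apple rat]
  13. access lime: MISS, evict bee. Cache (LRU->MRU): [apple rat lime]
  14. access apple: HIT. Cache (LRU->MRU): [rat lime apple]
  15. access rat: HIT. Cache (LRU->MRU): [lime apple rat]
  16. access apple: HIT. Cache (LRU->MRU): [lime rat apple]
  17. access owl: MISS, evict lime. Cache (LRU->MRU): [rat apple owl]
Total: 11 hits, 6 misses, 3 evictions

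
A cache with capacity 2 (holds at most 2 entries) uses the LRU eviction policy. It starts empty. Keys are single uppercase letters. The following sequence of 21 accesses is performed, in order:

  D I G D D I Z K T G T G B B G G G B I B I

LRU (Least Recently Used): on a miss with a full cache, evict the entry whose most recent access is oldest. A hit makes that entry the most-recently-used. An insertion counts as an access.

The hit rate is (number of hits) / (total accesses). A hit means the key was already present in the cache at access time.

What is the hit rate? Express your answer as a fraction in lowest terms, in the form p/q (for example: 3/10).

LRU simulation (capacity=2):
  1. access D: MISS. Cache (LRU->MRU): [D]
  2. access I: MISS. Cache (LRU->MRU): [D I]
  3. access G: MISS, evict D. Cache (LRU->MRU): [I G]
  4. access D: MISS, evict I. Cache (LRU->MRU): [G D]
  5. access D: HIT. Cache (LRU->MRU): [G D]
  6. access I: MISS, evict G. Cache (LRU->MRU): [D I]
  7. access Z: MISS, evict D. Cache (LRU->MRU): [I Z]
  8. access K: MISS, evict I. Cache (LRU->MRU): [Z K]
  9. access T: MISS, evict Z. Cache (LRU->MRU): [K T]
  10. access G: MISS, evict K. Cache (LRU->MRU): [T G]
  11. access T: HIT. Cache (LRU->MRU): [G T]
  12. access G: HIT. Cache (LRU->MRU): [T G]
  13. access B: MISS, evict T. Cache (LRU->MRU): [G B]
  14. access B: HIT. Cache (LRU->MRU): [G B]
  15. access G: HIT. Cache (LRU->MRU): [B G]
  16. access G: HIT. Cache (LRU->MRU): [B G]
  17. access G: HIT. Cache (LRU->MRU): [B G]
  18. access B: HIT. Cache (LRU->MRU): [G B]
  19. access I: MISS, evict G. Cache (LRU->MRU): [B I]
  20. access B: HIT. Cache (LRU->MRU): [I B]
  21. access I: HIT. Cache (LRU->MRU): [B I]
Total: 10 hits, 11 misses, 9 evictions

Hit rate = 10/21

Answer: 10/21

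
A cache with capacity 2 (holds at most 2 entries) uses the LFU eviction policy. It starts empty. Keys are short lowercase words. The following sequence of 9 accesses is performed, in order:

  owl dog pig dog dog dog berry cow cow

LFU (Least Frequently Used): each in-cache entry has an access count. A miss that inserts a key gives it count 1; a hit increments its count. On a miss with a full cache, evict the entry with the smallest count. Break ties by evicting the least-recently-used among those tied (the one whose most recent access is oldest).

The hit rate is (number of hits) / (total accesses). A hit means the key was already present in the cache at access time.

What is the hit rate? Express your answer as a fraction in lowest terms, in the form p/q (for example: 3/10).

LFU simulation (capacity=2):
  1. access owl: MISS. Cache: [owl(c=1)]
  2. access dog: MISS. Cache: [owl(c=1) dog(c=1)]
  3. access pig: MISS, evict owl(c=1). Cache: [dog(c=1) pig(c=1)]
  4. access dog: HIT, count now 2. Cache: [pig(c=1) dog(c=2)]
  5. access dog: HIT, count now 3. Cache: [pig(c=1) dog(c=3)]
  6. access dog: HIT, count now 4. Cache: [pig(c=1) dog(c=4)]
  7. access berry: MISS, evict pig(c=1). Cache: [berry(c=1) dog(c=4)]
  8. access cow: MISS, evict berry(c=1). Cache: [cow(c=1) dog(c=4)]
  9. access cow: HIT, count now 2. Cache: [cow(c=2) dog(c=4)]
Total: 4 hits, 5 misses, 3 evictions

Hit rate = 4/9

Answer: 4/9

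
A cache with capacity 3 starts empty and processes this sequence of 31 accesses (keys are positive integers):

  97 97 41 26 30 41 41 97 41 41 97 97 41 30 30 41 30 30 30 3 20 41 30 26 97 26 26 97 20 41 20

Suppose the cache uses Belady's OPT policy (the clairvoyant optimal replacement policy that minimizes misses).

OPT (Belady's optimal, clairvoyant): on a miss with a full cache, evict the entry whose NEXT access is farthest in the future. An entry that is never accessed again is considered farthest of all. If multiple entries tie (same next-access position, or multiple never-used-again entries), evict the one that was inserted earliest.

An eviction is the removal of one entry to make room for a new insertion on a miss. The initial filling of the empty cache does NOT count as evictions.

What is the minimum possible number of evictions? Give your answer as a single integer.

Answer: 6

Derivation:
OPT (Belady) simulation (capacity=3):
  1. access 97: MISS. Cache: [97]
  2. access 97: HIT. Next use of 97: step 8. Cache: [97]
  3. access 41: MISS. Cache: [97 41]
  4. access 26: MISS. Cache: [97 41 26]
  5. access 30: MISS, evict 26 (next use: step 24). Cache: [97 41 30]
  6. access 41: HIT. Next use of 41: step 7. Cache: [97 41 30]
  7. access 41: HIT. Next use of 41: step 9. Cache: [97 41 30]
  8. access 97: HIT. Next use of 97: step 11. Cache: [97 41 30]
  9. access 41: HIT. Next use of 41: step 10. Cache: [97 41 30]
  10. access 41: HIT. Next use of 41: step 13. Cache: [97 41 30]
  11. access 97: HIT. Next use of 97: step 12. Cache: [97 41 30]
  12. access 97: HIT. Next use of 97: step 25. Cache: [97 41 30]
  13. access 41: HIT. Next use of 41: step 16. Cache: [97 41 30]
  14. access 30: HIT. Next use of 30: step 15. Cache: [97 41 30]
  15. access 30: HIT. Next use of 30: step 17. Cache: [97 41 30]
  16. access 41: HIT. Next use of 41: step 22. Cache: [97 41 30]
  17. access 30: HIT. Next use of 30: step 18. Cache: [97 41 30]
  18. access 30: HIT. Next use of 30: step 19. Cache: [97 41 30]
  19. access 30: HIT. Next use of 30: step 23. Cache: [97 41 30]
  20. access 3: MISS, evict 97 (next use: step 25). Cache: [41 30 3]
  21. access 20: MISS, evict 3 (next use: never). Cache: [41 30 20]
  22. access 41: HIT. Next use of 41: step 30. Cache: [41 30 20]
  23. access 30: HIT. Next use of 30: never. Cache: [41 30 20]
  24. access 26: MISS, evict 30 (next use: never). Cache: [41 20 26]
  25. access 97: MISS, evict 41 (next use: step 30). Cache: [20 26 97]
  26. access 26: HIT. Next use of 26: step 27. Cache: [20 26 97]
  27. access 26: HIT. Next use of 26: never. Cache: [20 26 97]
  28. access 97: HIT. Next use of 97: never. Cache: [20 26 97]
  29. access 20: HIT. Next use of 20: step 31. Cache: [20 26 97]
  30. access 41: MISS, evict 26 (next use: never). Cache: [20 97 41]
  31. access 20: HIT. Next use of 20: never. Cache: [20 97 41]
Total: 22 hits, 9 misses, 6 evictions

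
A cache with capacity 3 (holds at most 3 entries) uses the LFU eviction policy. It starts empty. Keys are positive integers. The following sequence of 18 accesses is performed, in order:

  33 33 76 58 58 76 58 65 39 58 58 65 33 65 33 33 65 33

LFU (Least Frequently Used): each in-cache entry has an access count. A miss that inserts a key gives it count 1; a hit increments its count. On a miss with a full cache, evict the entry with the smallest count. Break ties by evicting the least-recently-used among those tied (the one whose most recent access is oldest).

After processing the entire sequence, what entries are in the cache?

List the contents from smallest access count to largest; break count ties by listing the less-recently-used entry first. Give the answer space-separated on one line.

Answer: 65 33 58

Derivation:
LFU simulation (capacity=3):
  1. access 33: MISS. Cache: [33(c=1)]
  2. access 33: HIT, count now 2. Cache: [33(c=2)]
  3. access 76: MISS. Cache: [76(c=1) 33(c=2)]
  4. access 58: MISS. Cache: [76(c=1) 58(c=1) 33(c=2)]
  5. access 58: HIT, count now 2. Cache: [76(c=1) 33(c=2) 58(c=2)]
  6. access 76: HIT, count now 2. Cache: [33(c=2) 58(c=2) 76(c=2)]
  7. access 58: HIT, count now 3. Cache: [33(c=2) 76(c=2) 58(c=3)]
  8. access 65: MISS, evict 33(c=2). Cache: [65(c=1) 76(c=2) 58(c=3)]
  9. access 39: MISS, evict 65(c=1). Cache: [39(c=1) 76(c=2) 58(c=3)]
  10. access 58: HIT, count now 4. Cache: [39(c=1) 76(c=2) 58(c=4)]
  11. access 58: HIT, count now 5. Cache: [39(c=1) 76(c=2) 58(c=5)]
  12. access 65: MISS, evict 39(c=1). Cache: [65(c=1) 76(c=2) 58(c=5)]
  13. access 33: MISS, evict 65(c=1). Cache: [33(c=1) 76(c=2) 58(c=5)]
  14. access 65: MISS, evict 33(c=1). Cache: [65(c=1) 76(c=2) 58(c=5)]
  15. access 33: MISS, evict 65(c=1). Cache: [33(c=1) 76(c=2) 58(c=5)]
  16. access 33: HIT, count now 2. Cache: [76(c=2) 33(c=2) 58(c=5)]
  17. access 65: MISS, evict 76(c=2). Cache: [65(c=1) 33(c=2) 58(c=5)]
  18. access 33: HIT, count now 3. Cache: [65(c=1) 33(c=3) 58(c=5)]
Total: 8 hits, 10 misses, 7 evictions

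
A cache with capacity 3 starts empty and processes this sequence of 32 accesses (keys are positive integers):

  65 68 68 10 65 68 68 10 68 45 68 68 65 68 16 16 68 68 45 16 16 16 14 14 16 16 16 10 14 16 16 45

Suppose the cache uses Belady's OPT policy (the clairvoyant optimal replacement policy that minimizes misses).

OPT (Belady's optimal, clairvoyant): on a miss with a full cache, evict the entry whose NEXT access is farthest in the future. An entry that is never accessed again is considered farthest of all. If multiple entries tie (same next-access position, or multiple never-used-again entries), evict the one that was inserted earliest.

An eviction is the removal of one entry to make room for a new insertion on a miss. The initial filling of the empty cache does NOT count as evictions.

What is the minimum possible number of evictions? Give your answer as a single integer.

OPT (Belady) simulation (capacity=3):
  1. access 65: MISS. Cache: [65]
  2. access 68: MISS. Cache: [65 68]
  3. access 68: HIT. Next use of 68: step 6. Cache: [65 68]
  4. access 10: MISS. Cache: [65 68 10]
  5. access 65: HIT. Next use of 65: step 13. Cache: [65 68 10]
  6. access 68: HIT. Next use of 68: step 7. Cache: [65 68 10]
  7. access 68: HIT. Next use of 68: step 9. Cache: [65 68 10]
  8. access 10: HIT. Next use of 10: step 28. Cache: [65 68 10]
  9. access 68: HIT. Next use of 68: step 11. Cache: [65 68 10]
  10. access 45: MISS, evict 10 (next use: step 28). Cache: [65 68 45]
  11. access 68: HIT. Next use of 68: step 12. Cache: [65 68 45]
  12. access 68: HIT. Next use of 68: step 14. Cache: [65 68 45]
  13. access 65: HIT. Next use of 65: never. Cache: [65 68 45]
  14. access 68: HIT. Next use of 68: step 17. Cache: [65 68 45]
  15. access 16: MISS, evict 65 (next use: never). Cache: [68 45 16]
  16. access 16: HIT. Next use of 16: step 20. Cache: [68 45 16]
  17. access 68: HIT. Next use of 68: step 18. Cache: [68 45 16]
  18. access 68: HIT. Next use of 68: never. Cache: [68 45 16]
  19. access 45: HIT. Next use of 45: step 32. Cache: [68 45 16]
  20. access 16: HIT. Next use of 16: step 21. Cache: [68 45 16]
  21. access 16: HIT. Next use of 16: step 22. Cache: [68 45 16]
  22. access 16: HIT. Next use of 16: step 25. Cache: [68 45 16]
  23. access 14: MISS, evict 68 (next use: never). Cache: [45 16 14]
  24. access 14: HIT. Next use of 14: step 29. Cache: [45 16 14]
  25. access 16: HIT. Next use of 16: step 26. Cache: [45 16 14]
  26. access 16: HIT. Next use of 16: step 27. Cache: [45 16 14]
  27. access 16: HIT. Next use of 16: step 30. Cache: [45 16 14]
  28. access 10: MISS, evict 45 (next use: step 32). Cache: [16 14 10]
  29. access 14: HIT. Next use of 14: never. Cache: [16 14 10]
  30. access 16: HIT. Next use of 16: step 31. Cache: [16 14 10]
  31. access 16: HIT. Next use of 16: never. Cache: [16 14 10]
  32. access 45: MISS, evict 16 (next use: never). Cache: [14 10 45]
Total: 24 hits, 8 misses, 5 evictions

Answer: 5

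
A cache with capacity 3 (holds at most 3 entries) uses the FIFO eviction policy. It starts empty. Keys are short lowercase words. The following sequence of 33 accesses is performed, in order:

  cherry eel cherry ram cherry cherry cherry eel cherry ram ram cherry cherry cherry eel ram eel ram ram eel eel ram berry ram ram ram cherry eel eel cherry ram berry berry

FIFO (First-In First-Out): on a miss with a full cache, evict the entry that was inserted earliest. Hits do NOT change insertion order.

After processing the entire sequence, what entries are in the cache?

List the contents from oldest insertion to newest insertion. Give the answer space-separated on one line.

FIFO simulation (capacity=3):
  1. access cherry: MISS. Cache (old->new): [cherry]
  2. access eel: MISS. Cache (old->new): [cherry eel]
  3. access cherry: HIT. Cache (old->new): [cherry eel]
  4. access ram: MISS. Cache (old->new): [cherry eel ram]
  5. access cherry: HIT. Cache (old->new): [cherry eel ram]
  6. access cherry: HIT. Cache (old->new): [cherry eel ram]
  7. access cherry: HIT. Cache (old->new): [cherry eel ram]
  8. access eel: HIT. Cache (old->new): [cherry eel ram]
  9. access cherry: HIT. Cache (old->new): [cherry eel ram]
  10. access ram: HIT. Cache (old->new): [cherry eel ram]
  11. access ram: HIT. Cache (old->new): [cherry eel ram]
  12. access cherry: HIT. Cache (old->new): [cherry eel ram]
  13. access cherry: HIT. Cache (old->new): [cherry eel ram]
  14. access cherry: HIT. Cache (old->new): [cherry eel ram]
  15. access eel: HIT. Cache (old->new): [cherry eel ram]
  16. access ram: HIT. Cache (old->new): [cherry eel ram]
  17. access eel: HIT. Cache (old->new): [cherry eel ram]
  18. access ram: HIT. Cache (old->new): [cherry eel ram]
  19. access ram: HIT. Cache (old->new): [cherry eel ram]
  20. access eel: HIT. Cache (old->new): [cherry eel ram]
  21. access eel: HIT. Cache (old->new): [cherry eel ram]
  22. access ram: HIT. Cache (old->new): [cherry eel ram]
  23. access berry: MISS, evict cherry. Cache (old->new): [eel ram berry]
  24. access ram: HIT. Cache (old->new): [eel ram berry]
  25. access ram: HIT. Cache (old->new): [eel ram berry]
  26. access ram: HIT. Cache (old->new): [eel ram berry]
  27. access cherry: MISS, evict eel. Cache (old->new): [ram berry cherry]
  28. access eel: MISS, evict ram. Cache (old->new): [berry cherry eel]
  29. access eel: HIT. Cache (old->new): [berry cherry eel]
  30. access cherry: HIT. Cache (old->new): [berry cherry eel]
  31. access ram: MISS, evict berry. Cache (old->new): [cherry eel ram]
  32. access berry: MISS, evict cherry. Cache (old->new): [eel ram berry]
  33. access berry: HIT. Cache (old->new): [eel ram berry]
Total: 25 hits, 8 misses, 5 evictions

Answer: eel ram berry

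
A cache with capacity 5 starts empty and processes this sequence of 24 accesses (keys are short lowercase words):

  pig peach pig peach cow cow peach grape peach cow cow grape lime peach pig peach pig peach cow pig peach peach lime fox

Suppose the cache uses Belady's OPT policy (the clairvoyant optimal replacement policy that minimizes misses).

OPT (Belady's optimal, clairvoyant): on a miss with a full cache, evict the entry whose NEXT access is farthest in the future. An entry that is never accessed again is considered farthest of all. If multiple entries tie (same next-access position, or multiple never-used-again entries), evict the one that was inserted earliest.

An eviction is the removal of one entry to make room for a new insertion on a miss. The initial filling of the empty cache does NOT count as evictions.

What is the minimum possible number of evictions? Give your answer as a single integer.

Answer: 1

Derivation:
OPT (Belady) simulation (capacity=5):
  1. access pig: MISS. Cache: [pig]
  2. access peach: MISS. Cache: [pig peach]
  3. access pig: HIT. Next use of pig: step 15. Cache: [pig peach]
  4. access peach: HIT. Next use of peach: step 7. Cache: [pig peach]
  5. access cow: MISS. Cache: [pig peach cow]
  6. access cow: HIT. Next use of cow: step 10. Cache: [pig peach cow]
  7. access peach: HIT. Next use of peach: step 9. Cache: [pig peach cow]
  8. access grape: MISS. Cache: [pig peach cow grape]
  9. access peach: HIT. Next use of peach: step 14. Cache: [pig peach cow grape]
  10. access cow: HIT. Next use of cow: step 11. Cache: [pig peach cow grape]
  11. access cow: HIT. Next use of cow: step 19. Cache: [pig peach cow grape]
  12. access grape: HIT. Next use of grape: never. Cache: [pig peach cow grape]
  13. access lime: MISS. Cache: [pig peach cow grape lime]
  14. access peach: HIT. Next use of peach: step 16. Cache: [pig peach cow grape lime]
  15. access pig: HIT. Next use of pig: step 17. Cache: [pig peach cow grape lime]
  16. access peach: HIT. Next use of peach: step 18. Cache: [pig peach cow grape lime]
  17. access pig: HIT. Next use of pig: step 20. Cache: [pig peach cow grape lime]
  18. access peach: HIT. Next use of peach: step 21. Cache: [pig peach cow grape lime]
  19. access cow: HIT. Next use of cow: never. Cache: [pig peach cow grape lime]
  20. access pig: HIT. Next use of pig: never. Cache: [pig peach cow grape lime]
  21. access peach: HIT. Next use of peach: step 22. Cache: [pig peach cow grape lime]
  22. access peach: HIT. Next use of peach: never. Cache: [pig peach cow grape lime]
  23. access lime: HIT. Next use of lime: never. Cache: [pig peach cow grape lime]
  24. access fox: MISS, evict pig (next use: never). Cache: [peach cow grape lime fox]
Total: 18 hits, 6 misses, 1 evictions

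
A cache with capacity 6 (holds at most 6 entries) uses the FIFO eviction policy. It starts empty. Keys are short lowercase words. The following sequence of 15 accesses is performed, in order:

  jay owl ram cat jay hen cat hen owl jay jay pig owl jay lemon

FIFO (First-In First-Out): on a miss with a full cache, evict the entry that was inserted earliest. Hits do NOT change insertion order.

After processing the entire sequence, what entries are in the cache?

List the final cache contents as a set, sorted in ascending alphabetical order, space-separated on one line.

FIFO simulation (capacity=6):
  1. access jay: MISS. Cache (old->new): [jay]
  2. access owl: MISS. Cache (old->new): [jay owl]
  3. access ram: MISS. Cache (old->new): [jay owl ram]
  4. access cat: MISS. Cache (old->new): [jay owl ram cat]
  5. access jay: HIT. Cache (old->new): [jay owl ram cat]
  6. access hen: MISS. Cache (old->new): [jay owl ram cat hen]
  7. access cat: HIT. Cache (old->new): [jay owl ram cat hen]
  8. access hen: HIT. Cache (old->new): [jay owl ram cat hen]
  9. access owl: HIT. Cache (old->new): [jay owl ram cat hen]
  10. access jay: HIT. Cache (old->new): [jay owl ram cat hen]
  11. access jay: HIT. Cache (old->new): [jay owl ram cat hen]
  12. access pig: MISS. Cache (old->new): [jay owl ram cat hen pig]
  13. access owl: HIT. Cache (old->new): [jay owl ram cat hen pig]
  14. access jay: HIT. Cache (old->new): [jay owl ram cat hen pig]
  15. access lemon: MISS, evict jay. Cache (old->new): [owl ram cat hen pig lemon]
Total: 8 hits, 7 misses, 1 evictions

Answer: cat hen lemon owl pig ram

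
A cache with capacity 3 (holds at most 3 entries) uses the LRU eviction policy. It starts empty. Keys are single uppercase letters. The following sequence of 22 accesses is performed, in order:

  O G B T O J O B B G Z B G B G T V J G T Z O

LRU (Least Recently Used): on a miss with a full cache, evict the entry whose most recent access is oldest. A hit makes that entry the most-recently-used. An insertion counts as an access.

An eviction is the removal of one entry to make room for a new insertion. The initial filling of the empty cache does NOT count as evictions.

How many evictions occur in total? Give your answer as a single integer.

Answer: 13

Derivation:
LRU simulation (capacity=3):
  1. access O: MISS. Cache (LRU->MRU): [O]
  2. access G: MISS. Cache (LRU->MRU): [O G]
  3. access B: MISS. Cache (LRU->MRU): [O G B]
  4. access T: MISS, evict O. Cache (LRU->MRU): [G B T]
  5. access O: MISS, evict G. Cache (LRU->MRU): [B T O]
  6. access J: MISS, evict B. Cache (LRU->MRU): [T O J]
  7. access O: HIT. Cache (LRU->MRU): [T J O]
  8. access B: MISS, evict T. Cache (LRU->MRU): [J O B]
  9. access B: HIT. Cache (LRU->MRU): [J O B]
  10. access G: MISS, evict J. Cache (LRU->MRU): [O B G]
  11. access Z: MISS, evict O. Cache (LRU->MRU): [B G Z]
  12. access B: HIT. Cache (LRU->MRU): [G Z B]
  13. access G: HIT. Cache (LRU->MRU): [Z B G]
  14. access B: HIT. Cache (LRU->MRU): [Z G B]
  15. access G: HIT. Cache (LRU->MRU): [Z B G]
  16. access T: MISS, evict Z. Cache (LRU->MRU): [B G T]
  17. access V: MISS, evict B. Cache (LRU->MRU): [G T V]
  18. access J: MISS, evict G. Cache (LRU->MRU): [T V J]
  19. access G: MISS, evict T. Cache (LRU->MRU): [V J G]
  20. access T: MISS, evict V. Cache (LRU->MRU): [J G T]
  21. access Z: MISS, evict J. Cache (LRU->MRU): [G T Z]
  22. access O: MISS, evict G. Cache (LRU->MRU): [T Z O]
Total: 6 hits, 16 misses, 13 evictions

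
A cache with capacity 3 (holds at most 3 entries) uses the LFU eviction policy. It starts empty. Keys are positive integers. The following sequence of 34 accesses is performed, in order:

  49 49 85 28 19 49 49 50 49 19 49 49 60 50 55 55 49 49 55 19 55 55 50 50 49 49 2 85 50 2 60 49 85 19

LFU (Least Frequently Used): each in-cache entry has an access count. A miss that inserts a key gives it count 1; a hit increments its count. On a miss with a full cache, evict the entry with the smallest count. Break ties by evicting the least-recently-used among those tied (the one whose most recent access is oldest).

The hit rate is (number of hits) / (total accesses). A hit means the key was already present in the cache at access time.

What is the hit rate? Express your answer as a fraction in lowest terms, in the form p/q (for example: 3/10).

LFU simulation (capacity=3):
  1. access 49: MISS. Cache: [49(c=1)]
  2. access 49: HIT, count now 2. Cache: [49(c=2)]
  3. access 85: MISS. Cache: [85(c=1) 49(c=2)]
  4. access 28: MISS. Cache: [85(c=1) 28(c=1) 49(c=2)]
  5. access 19: MISS, evict 85(c=1). Cache: [28(c=1) 19(c=1) 49(c=2)]
  6. access 49: HIT, count now 3. Cache: [28(c=1) 19(c=1) 49(c=3)]
  7. access 49: HIT, count now 4. Cache: [28(c=1) 19(c=1) 49(c=4)]
  8. access 50: MISS, evict 28(c=1). Cache: [19(c=1) 50(c=1) 49(c=4)]
  9. access 49: HIT, count now 5. Cache: [19(c=1) 50(c=1) 49(c=5)]
  10. access 19: HIT, count now 2. Cache: [50(c=1) 19(c=2) 49(c=5)]
  11. access 49: HIT, count now 6. Cache: [50(c=1) 19(c=2) 49(c=6)]
  12. access 49: HIT, count now 7. Cache: [50(c=1) 19(c=2) 49(c=7)]
  13. access 60: MISS, evict 50(c=1). Cache: [60(c=1) 19(c=2) 49(c=7)]
  14. access 50: MISS, evict 60(c=1). Cache: [50(c=1) 19(c=2) 49(c=7)]
  15. access 55: MISS, evict 50(c=1). Cache: [55(c=1) 19(c=2) 49(c=7)]
  16. access 55: HIT, count now 2. Cache: [19(c=2) 55(c=2) 49(c=7)]
  17. access 49: HIT, count now 8. Cache: [19(c=2) 55(c=2) 49(c=8)]
  18. access 49: HIT, count now 9. Cache: [19(c=2) 55(c=2) 49(c=9)]
  19. access 55: HIT, count now 3. Cache: [19(c=2) 55(c=3) 49(c=9)]
  20. access 19: HIT, count now 3. Cache: [55(c=3) 19(c=3) 49(c=9)]
  21. access 55: HIT, count now 4. Cache: [19(c=3) 55(c=4) 49(c=9)]
  22. access 55: HIT, count now 5. Cache: [19(c=3) 55(c=5) 49(c=9)]
  23. access 50: MISS, evict 19(c=3). Cache: [50(c=1) 55(c=5) 49(c=9)]
  24. access 50: HIT, count now 2. Cache: [50(c=2) 55(c=5) 49(c=9)]
  25. access 49: HIT, count now 10. Cache: [50(c=2) 55(c=5) 49(c=10)]
  26. access 49: HIT, count now 11. Cache: [50(c=2) 55(c=5) 49(c=11)]
  27. access 2: MISS, evict 50(c=2). Cache: [2(c=1) 55(c=5) 49(c=11)]
  28. access 85: MISS, evict 2(c=1). Cache: [85(c=1) 55(c=5) 49(c=11)]
  29. access 50: MISS, evict 85(c=1). Cache: [50(c=1) 55(c=5) 49(c=11)]
  30. access 2: MISS, evict 50(c=1). Cache: [2(c=1) 55(c=5) 49(c=11)]
  31. access 60: MISS, evict 2(c=1). Cache: [60(c=1) 55(c=5) 49(c=11)]
  32. access 49: HIT, count now 12. Cache: [60(c=1) 55(c=5) 49(c=12)]
  33. access 85: MISS, evict 60(c=1). Cache: [85(c=1) 55(c=5) 49(c=12)]
  34. access 19: MISS, evict 85(c=1). Cache: [19(c=1) 55(c=5) 49(c=12)]
Total: 18 hits, 16 misses, 13 evictions

Hit rate = 18/34 = 9/17

Answer: 9/17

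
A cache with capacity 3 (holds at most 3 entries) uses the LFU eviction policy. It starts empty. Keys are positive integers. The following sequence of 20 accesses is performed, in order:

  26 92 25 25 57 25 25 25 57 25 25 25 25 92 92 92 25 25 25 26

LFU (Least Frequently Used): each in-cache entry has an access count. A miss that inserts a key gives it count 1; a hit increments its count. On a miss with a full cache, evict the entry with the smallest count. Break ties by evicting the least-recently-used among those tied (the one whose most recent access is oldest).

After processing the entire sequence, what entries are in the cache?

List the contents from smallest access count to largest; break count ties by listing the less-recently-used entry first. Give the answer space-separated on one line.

Answer: 26 92 25

Derivation:
LFU simulation (capacity=3):
  1. access 26: MISS. Cache: [26(c=1)]
  2. access 92: MISS. Cache: [26(c=1) 92(c=1)]
  3. access 25: MISS. Cache: [26(c=1) 92(c=1) 25(c=1)]
  4. access 25: HIT, count now 2. Cache: [26(c=1) 92(c=1) 25(c=2)]
  5. access 57: MISS, evict 26(c=1). Cache: [92(c=1) 57(c=1) 25(c=2)]
  6. access 25: HIT, count now 3. Cache: [92(c=1) 57(c=1) 25(c=3)]
  7. access 25: HIT, count now 4. Cache: [92(c=1) 57(c=1) 25(c=4)]
  8. access 25: HIT, count now 5. Cache: [92(c=1) 57(c=1) 25(c=5)]
  9. access 57: HIT, count now 2. Cache: [92(c=1) 57(c=2) 25(c=5)]
  10. access 25: HIT, count now 6. Cache: [92(c=1) 57(c=2) 25(c=6)]
  11. access 25: HIT, count now 7. Cache: [92(c=1) 57(c=2) 25(c=7)]
  12. access 25: HIT, count now 8. Cache: [92(c=1) 57(c=2) 25(c=8)]
  13. access 25: HIT, count now 9. Cache: [92(c=1) 57(c=2) 25(c=9)]
  14. access 92: HIT, count now 2. Cache: [57(c=2) 92(c=2) 25(c=9)]
  15. access 92: HIT, count now 3. Cache: [57(c=2) 92(c=3) 25(c=9)]
  16. access 92: HIT, count now 4. Cache: [57(c=2) 92(c=4) 25(c=9)]
  17. access 25: HIT, count now 10. Cache: [57(c=2) 92(c=4) 25(c=10)]
  18. access 25: HIT, count now 11. Cache: [57(c=2) 92(c=4) 25(c=11)]
  19. access 25: HIT, count now 12. Cache: [57(c=2) 92(c=4) 25(c=12)]
  20. access 26: MISS, evict 57(c=2). Cache: [26(c=1) 92(c=4) 25(c=12)]
Total: 15 hits, 5 misses, 2 evictions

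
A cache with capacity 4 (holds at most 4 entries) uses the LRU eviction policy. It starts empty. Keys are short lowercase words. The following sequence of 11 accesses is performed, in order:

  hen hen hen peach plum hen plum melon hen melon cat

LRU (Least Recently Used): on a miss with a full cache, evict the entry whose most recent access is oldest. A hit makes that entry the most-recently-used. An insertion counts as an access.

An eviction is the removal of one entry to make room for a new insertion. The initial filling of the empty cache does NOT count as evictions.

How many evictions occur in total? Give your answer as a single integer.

Answer: 1

Derivation:
LRU simulation (capacity=4):
  1. access hen: MISS. Cache (LRU->MRU): [hen]
  2. access hen: HIT. Cache (LRU->MRU): [hen]
  3. access hen: HIT. Cache (LRU->MRU): [hen]
  4. access peach: MISS. Cache (LRU->MRU): [hen peach]
  5. access plum: MISS. Cache (LRU->MRU): [hen peach plum]
  6. access hen: HIT. Cache (LRU->MRU): [peach plum hen]
  7. access plum: HIT. Cache (LRU->MRU): [peach hen plum]
  8. access melon: MISS. Cache (LRU->MRU): [peach hen plum melon]
  9. access hen: HIT. Cache (LRU->MRU): [peach plum melon hen]
  10. access melon: HIT. Cache (LRU->MRU): [peach plum hen melon]
  11. access cat: MISS, evict peach. Cache (LRU->MRU): [plum hen melon cat]
Total: 6 hits, 5 misses, 1 evictions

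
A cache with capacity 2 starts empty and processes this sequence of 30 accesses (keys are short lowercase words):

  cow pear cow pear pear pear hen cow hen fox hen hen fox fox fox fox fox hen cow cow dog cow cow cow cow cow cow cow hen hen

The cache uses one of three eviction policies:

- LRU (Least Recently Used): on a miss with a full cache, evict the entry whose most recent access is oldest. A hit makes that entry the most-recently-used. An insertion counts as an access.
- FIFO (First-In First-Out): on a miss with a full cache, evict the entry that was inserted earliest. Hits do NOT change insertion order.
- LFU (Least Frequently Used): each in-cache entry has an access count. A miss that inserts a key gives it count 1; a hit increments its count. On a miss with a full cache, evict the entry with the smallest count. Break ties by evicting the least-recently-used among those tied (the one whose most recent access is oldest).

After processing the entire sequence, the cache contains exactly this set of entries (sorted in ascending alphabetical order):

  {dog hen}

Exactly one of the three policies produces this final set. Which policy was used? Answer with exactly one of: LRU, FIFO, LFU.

Simulating under each policy and comparing final sets:
  LRU: final set = {cow hen} -> differs
  FIFO: final set = {dog hen} -> MATCHES target
  LFU: final set = {cow hen} -> differs
Only FIFO produces the target set.

Answer: FIFO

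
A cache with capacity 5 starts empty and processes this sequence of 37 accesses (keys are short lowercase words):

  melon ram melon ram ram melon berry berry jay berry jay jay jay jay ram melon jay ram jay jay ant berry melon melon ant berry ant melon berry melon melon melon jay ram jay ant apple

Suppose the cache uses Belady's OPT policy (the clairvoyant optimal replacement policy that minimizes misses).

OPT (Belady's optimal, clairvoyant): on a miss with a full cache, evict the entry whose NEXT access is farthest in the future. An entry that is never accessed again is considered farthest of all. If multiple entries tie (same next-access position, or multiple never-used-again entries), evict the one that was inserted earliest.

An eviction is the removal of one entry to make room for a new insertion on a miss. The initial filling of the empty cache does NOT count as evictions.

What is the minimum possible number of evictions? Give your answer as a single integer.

Answer: 1

Derivation:
OPT (Belady) simulation (capacity=5):
  1. access melon: MISS. Cache: [melon]
  2. access ram: MISS. Cache: [melon ram]
  3. access melon: HIT. Next use of melon: step 6. Cache: [melon ram]
  4. access ram: HIT. Next use of ram: step 5. Cache: [melon ram]
  5. access ram: HIT. Next use of ram: step 15. Cache: [melon ram]
  6. access melon: HIT. Next use of melon: step 16. Cache: [melon ram]
  7. access berry: MISS. Cache: [melon ram berry]
  8. access berry: HIT. Next use of berry: step 10. Cache: [melon ram berry]
  9. access jay: MISS. Cache: [melon ram berry jay]
  10. access berry: HIT. Next use of berry: step 22. Cache: [melon ram berry jay]
  11. access jay: HIT. Next use of jay: step 12. Cache: [melon ram berry jay]
  12. access jay: HIT. Next use of jay: step 13. Cache: [melon ram berry jay]
  13. access jay: HIT. Next use of jay: step 14. Cache: [melon ram berry jay]
  14. access jay: HIT. Next use of jay: step 17. Cache: [melon ram berry jay]
  15. access ram: HIT. Next use of ram: step 18. Cache: [melon ram berry jay]
  16. access melon: HIT. Next use of melon: step 23. Cache: [melon ram berry jay]
  17. access jay: HIT. Next use of jay: step 19. Cache: [melon ram berry jay]
  18. access ram: HIT. Next use of ram: step 34. Cache: [melon ram berry jay]
  19. access jay: HIT. Next use of jay: step 20. Cache: [melon ram berry jay]
  20. access jay: HIT. Next use of jay: step 33. Cache: [melon ram berry jay]
  21. access ant: MISS. Cache: [melon ram berry jay ant]
  22. access berry: HIT. Next use of berry: step 26. Cache: [melon ram berry jay ant]
  23. access melon: HIT. Next use of melon: step 24. Cache: [melon ram berry jay ant]
  24. access melon: HIT. Next use of melon: step 28. Cache: [melon ram berry jay ant]
  25. access ant: HIT. Next use of ant: step 27. Cache: [melon ram berry jay ant]
  26. access berry: HIT. Next use of berry: step 29. Cache: [melon ram berry jay ant]
  27. access ant: HIT. Next use of ant: step 36. Cache: [melon ram berry jay ant]
  28. access melon: HIT. Next use of melon: step 30. Cache: [melon ram berry jay ant]
  29. access berry: HIT. Next use of berry: never. Cache: [melon ram berry jay ant]
  30. access melon: HIT. Next use of melon: step 31. Cache: [melon ram berry jay ant]
  31. access melon: HIT. Next use of melon: step 32. Cache: [melon ram berry jay ant]
  32. access melon: HIT. Next use of melon: never. Cache: [melon ram berry jay ant]
  33. access jay: HIT. Next use of jay: step 35. Cache: [melon ram berry jay ant]
  34. access ram: HIT. Next use of ram: never. Cache: [melon ram berry jay ant]
  35. access jay: HIT. Next use of jay: never. Cache: [melon ram berry jay ant]
  36. access ant: HIT. Next use of ant: never. Cache: [melon ram berry jay ant]
  37. access apple: MISS, evict melon (next use: never). Cache: [ram berry jay ant apple]
Total: 31 hits, 6 misses, 1 evictions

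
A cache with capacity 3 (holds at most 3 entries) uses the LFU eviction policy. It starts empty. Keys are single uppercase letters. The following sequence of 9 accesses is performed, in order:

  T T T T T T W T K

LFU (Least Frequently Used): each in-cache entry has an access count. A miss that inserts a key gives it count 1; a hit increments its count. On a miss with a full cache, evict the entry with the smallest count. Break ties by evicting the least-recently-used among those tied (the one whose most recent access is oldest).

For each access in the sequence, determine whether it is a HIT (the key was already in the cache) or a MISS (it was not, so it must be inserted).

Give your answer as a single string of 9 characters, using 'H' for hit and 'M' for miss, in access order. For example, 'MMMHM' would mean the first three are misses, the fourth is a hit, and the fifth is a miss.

LFU simulation (capacity=3):
  1. access T: MISS. Cache: [T(c=1)]
  2. access T: HIT, count now 2. Cache: [T(c=2)]
  3. access T: HIT, count now 3. Cache: [T(c=3)]
  4. access T: HIT, count now 4. Cache: [T(c=4)]
  5. access T: HIT, count now 5. Cache: [T(c=5)]
  6. access T: HIT, count now 6. Cache: [T(c=6)]
  7. access W: MISS. Cache: [W(c=1) T(c=6)]
  8. access T: HIT, count now 7. Cache: [W(c=1) T(c=7)]
  9. access K: MISS. Cache: [W(c=1) K(c=1) T(c=7)]
Total: 6 hits, 3 misses, 0 evictions

Answer: MHHHHHMHM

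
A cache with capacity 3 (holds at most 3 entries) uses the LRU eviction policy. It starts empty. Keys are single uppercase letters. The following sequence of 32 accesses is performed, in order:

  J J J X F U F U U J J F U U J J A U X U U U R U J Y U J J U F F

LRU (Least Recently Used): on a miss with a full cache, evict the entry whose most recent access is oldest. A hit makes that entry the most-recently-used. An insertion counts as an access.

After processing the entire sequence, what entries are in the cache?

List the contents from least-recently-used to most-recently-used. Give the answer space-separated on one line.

LRU simulation (capacity=3):
  1. access J: MISS. Cache (LRU->MRU): [J]
  2. access J: HIT. Cache (LRU->MRU): [J]
  3. access J: HIT. Cache (LRU->MRU): [J]
  4. access X: MISS. Cache (LRU->MRU): [J X]
  5. access F: MISS. Cache (LRU->MRU): [J X F]
  6. access U: MISS, evict J. Cache (LRU->MRU): [X F U]
  7. access F: HIT. Cache (LRU->MRU): [X U F]
  8. access U: HIT. Cache (LRU->MRU): [X F U]
  9. access U: HIT. Cache (LRU->MRU): [X F U]
  10. access J: MISS, evict X. Cache (LRU->MRU): [F U J]
  11. access J: HIT. Cache (LRU->MRU): [F U J]
  12. access F: HIT. Cache (LRU->MRU): [U J F]
  13. access U: HIT. Cache (LRU->MRU): [J F U]
  14. access U: HIT. Cache (LRU->MRU): [J F U]
  15. access J: HIT. Cache (LRU->MRU): [F U J]
  16. access J: HIT. Cache (LRU->MRU): [F U J]
  17. access A: MISS, evict F. Cache (LRU->MRU): [U J A]
  18. access U: HIT. Cache (LRU->MRU): [J A U]
  19. access X: MISS, evict J. Cache (LRU->MRU): [A U X]
  20. access U: HIT. Cache (LRU->MRU): [A X U]
  21. access U: HIT. Cache (LRU->MRU): [A X U]
  22. access U: HIT. Cache (LRU->MRU): [A X U]
  23. access R: MISS, evict A. Cache (LRU->MRU): [X U R]
  24. access U: HIT. Cache (LRU->MRU): [X R U]
  25. access J: MISS, evict X. Cache (LRU->MRU): [R U J]
  26. access Y: MISS, evict R. Cache (LRU->MRU): [U J Y]
  27. access U: HIT. Cache (LRU->MRU): [J Y U]
  28. access J: HIT. Cache (LRU->MRU): [Y U J]
  29. access J: HIT. Cache (LRU->MRU): [Y U J]
  30. access U: HIT. Cache (LRU->MRU): [Y J U]
  31. access F: MISS, evict Y. Cache (LRU->MRU): [J U F]
  32. access F: HIT. Cache (LRU->MRU): [J U F]
Total: 21 hits, 11 misses, 8 evictions

Answer: J U F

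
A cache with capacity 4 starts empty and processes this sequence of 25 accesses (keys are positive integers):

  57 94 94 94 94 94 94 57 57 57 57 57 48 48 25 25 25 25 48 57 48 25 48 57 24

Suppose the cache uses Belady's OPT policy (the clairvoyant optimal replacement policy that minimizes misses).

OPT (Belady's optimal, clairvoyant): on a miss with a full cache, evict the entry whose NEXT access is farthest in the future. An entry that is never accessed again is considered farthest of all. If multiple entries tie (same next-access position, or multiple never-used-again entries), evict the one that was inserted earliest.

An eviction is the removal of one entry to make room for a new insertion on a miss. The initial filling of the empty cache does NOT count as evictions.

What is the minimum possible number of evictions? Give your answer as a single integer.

Answer: 1

Derivation:
OPT (Belady) simulation (capacity=4):
  1. access 57: MISS. Cache: [57]
  2. access 94: MISS. Cache: [57 94]
  3. access 94: HIT. Next use of 94: step 4. Cache: [57 94]
  4. access 94: HIT. Next use of 94: step 5. Cache: [57 94]
  5. access 94: HIT. Next use of 94: step 6. Cache: [57 94]
  6. access 94: HIT. Next use of 94: step 7. Cache: [57 94]
  7. access 94: HIT. Next use of 94: never. Cache: [57 94]
  8. access 57: HIT. Next use of 57: step 9. Cache: [57 94]
  9. access 57: HIT. Next use of 57: step 10. Cache: [57 94]
  10. access 57: HIT. Next use of 57: step 11. Cache: [57 94]
  11. access 57: HIT. Next use of 57: step 12. Cache: [57 94]
  12. access 57: HIT. Next use of 57: step 20. Cache: [57 94]
  13. access 48: MISS. Cache: [57 94 48]
  14. access 48: HIT. Next use of 48: step 19. Cache: [57 94 48]
  15. access 25: MISS. Cache: [57 94 48 25]
  16. access 25: HIT. Next use of 25: step 17. Cache: [57 94 48 25]
  17. access 25: HIT. Next use of 25: step 18. Cache: [57 94 48 25]
  18. access 25: HIT. Next use of 25: step 22. Cache: [57 94 48 25]
  19. access 48: HIT. Next use of 48: step 21. Cache: [57 94 48 25]
  20. access 57: HIT. Next use of 57: step 24. Cache: [57 94 48 25]
  21. access 48: HIT. Next use of 48: step 23. Cache: [57 94 48 25]
  22. access 25: HIT. Next use of 25: never. Cache: [57 94 48 25]
  23. access 48: HIT. Next use of 48: never. Cache: [57 94 48 25]
  24. access 57: HIT. Next use of 57: never. Cache: [57 94 48 25]
  25. access 24: MISS, evict 57 (next use: never). Cache: [94 48 25 24]
Total: 20 hits, 5 misses, 1 evictions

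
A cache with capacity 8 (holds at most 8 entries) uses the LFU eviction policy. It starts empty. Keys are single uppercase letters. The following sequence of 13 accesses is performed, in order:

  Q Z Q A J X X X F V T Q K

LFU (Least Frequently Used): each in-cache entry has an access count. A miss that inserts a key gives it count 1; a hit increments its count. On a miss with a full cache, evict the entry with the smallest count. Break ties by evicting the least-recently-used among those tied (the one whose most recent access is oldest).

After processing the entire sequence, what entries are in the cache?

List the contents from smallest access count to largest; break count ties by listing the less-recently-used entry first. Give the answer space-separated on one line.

Answer: A J F V T K X Q

Derivation:
LFU simulation (capacity=8):
  1. access Q: MISS. Cache: [Q(c=1)]
  2. access Z: MISS. Cache: [Q(c=1) Z(c=1)]
  3. access Q: HIT, count now 2. Cache: [Z(c=1) Q(c=2)]
  4. access A: MISS. Cache: [Z(c=1) A(c=1) Q(c=2)]
  5. access J: MISS. Cache: [Z(c=1) A(c=1) J(c=1) Q(c=2)]
  6. access X: MISS. Cache: [Z(c=1) A(c=1) J(c=1) X(c=1) Q(c=2)]
  7. access X: HIT, count now 2. Cache: [Z(c=1) A(c=1) J(c=1) Q(c=2) X(c=2)]
  8. access X: HIT, count now 3. Cache: [Z(c=1) A(c=1) J(c=1) Q(c=2) X(c=3)]
  9. access F: MISS. Cache: [Z(c=1) A(c=1) J(c=1) F(c=1) Q(c=2) X(c=3)]
  10. access V: MISS. Cache: [Z(c=1) A(c=1) J(c=1) F(c=1) V(c=1) Q(c=2) X(c=3)]
  11. access T: MISS. Cache: [Z(c=1) A(c=1) J(c=1) F(c=1) V(c=1) T(c=1) Q(c=2) X(c=3)]
  12. access Q: HIT, count now 3. Cache: [Z(c=1) A(c=1) J(c=1) F(c=1) V(c=1) T(c=1) X(c=3) Q(c=3)]
  13. access K: MISS, evict Z(c=1). Cache: [A(c=1) J(c=1) F(c=1) V(c=1) T(c=1) K(c=1) X(c=3) Q(c=3)]
Total: 4 hits, 9 misses, 1 evictions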